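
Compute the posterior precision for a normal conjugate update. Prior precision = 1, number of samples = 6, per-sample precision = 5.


tau_post = tau_0 + n * tau
= 1 + 6 * 5 = 31

31


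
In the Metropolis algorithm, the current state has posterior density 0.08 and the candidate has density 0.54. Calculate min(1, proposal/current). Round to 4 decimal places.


Ratio = 0.54/0.08 = 6.75
Acceptance probability = min(1, 6.75)
= 1.0

1.0


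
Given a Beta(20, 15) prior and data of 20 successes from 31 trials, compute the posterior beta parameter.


Number of failures = 31 - 20 = 11
Posterior beta = 15 + 11 = 26

26


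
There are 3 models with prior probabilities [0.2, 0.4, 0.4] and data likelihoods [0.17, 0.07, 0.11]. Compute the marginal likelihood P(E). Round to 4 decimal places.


P(E) = sum over models of P(M_i) * P(E|M_i)
= 0.2*0.17 + 0.4*0.07 + 0.4*0.11
= 0.106

0.106


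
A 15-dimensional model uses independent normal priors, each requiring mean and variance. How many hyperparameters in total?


Per parameter: 2 (mean and variance).
Total = 15 * 2 = 30

30


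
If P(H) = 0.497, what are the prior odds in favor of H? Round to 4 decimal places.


Prior odds = P(H) / (1 - P(H))
= 0.497 / 0.503
= 0.9881

0.9881


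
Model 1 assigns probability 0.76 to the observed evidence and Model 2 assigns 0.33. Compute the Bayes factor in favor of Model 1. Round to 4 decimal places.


BF = P(data|M1) / P(data|M2)
= 0.76 / 0.33 = 2.303

2.303


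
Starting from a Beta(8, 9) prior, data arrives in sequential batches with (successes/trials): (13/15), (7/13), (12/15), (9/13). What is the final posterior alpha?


In sequential Bayesian updating, we sum all successes.
Total successes = 41
Final alpha = 8 + 41 = 49

49


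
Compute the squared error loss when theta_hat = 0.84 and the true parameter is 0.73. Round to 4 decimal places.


L = (theta_hat - theta_true)^2
= (0.84 - 0.73)^2
= 0.11^2 = 0.0121

0.0121


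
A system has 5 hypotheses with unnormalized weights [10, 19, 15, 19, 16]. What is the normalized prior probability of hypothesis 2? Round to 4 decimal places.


The normalized prior is the weight divided by the total.
Total weight = 79
P(H2) = 19 / 79 = 0.2405

0.2405


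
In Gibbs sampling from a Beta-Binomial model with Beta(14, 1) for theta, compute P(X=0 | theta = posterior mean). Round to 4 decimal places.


Posterior mean = alpha/(alpha+beta) = 14/15 = 0.9333
P(X=0|theta=mean) = 1 - theta = 0.0667

0.0667


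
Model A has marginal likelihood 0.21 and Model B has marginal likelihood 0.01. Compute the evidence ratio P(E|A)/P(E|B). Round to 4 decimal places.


Evidence ratio = P(E|A) / P(E|B)
= 0.21 / 0.01
= 21.0

21.0


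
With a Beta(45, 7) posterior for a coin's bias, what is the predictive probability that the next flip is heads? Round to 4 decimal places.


The predictive probability equals the posterior mean.
P(next = heads) = alpha / (alpha + beta)
= 45 / 52 = 0.8654

0.8654


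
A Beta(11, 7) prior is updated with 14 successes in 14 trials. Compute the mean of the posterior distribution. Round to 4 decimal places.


After update: Beta(25, 7)
Mean = 25 / (25 + 7) = 25 / 32
= 0.7812

0.7812


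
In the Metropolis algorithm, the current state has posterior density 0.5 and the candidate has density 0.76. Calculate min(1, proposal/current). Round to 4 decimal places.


Ratio = 0.76/0.5 = 1.52
Acceptance probability = min(1, 1.52)
= 1.0

1.0


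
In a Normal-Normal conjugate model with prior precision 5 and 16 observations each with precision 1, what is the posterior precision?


Posterior precision = prior precision + n * observation precision
= 5 + 16 * 1
= 5 + 16 = 21

21


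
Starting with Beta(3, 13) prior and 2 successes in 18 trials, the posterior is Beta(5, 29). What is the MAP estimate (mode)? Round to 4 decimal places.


The mode of Beta(a, b) when a > 1 and b > 1 is (a-1)/(a+b-2)
= (5 - 1) / (5 + 29 - 2)
= 4 / 32
= 0.125

0.125


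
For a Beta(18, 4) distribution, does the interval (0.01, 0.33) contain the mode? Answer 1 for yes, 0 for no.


Mode of Beta(a,b) = (a-1)/(a+b-2)
= (18-1)/(18+4-2) = 0.85
Check: 0.01 <= 0.85 <= 0.33?
Result: 0

0


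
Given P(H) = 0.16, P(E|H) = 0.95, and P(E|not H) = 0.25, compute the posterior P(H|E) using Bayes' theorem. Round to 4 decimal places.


By Bayes' theorem: P(H|E) = P(E|H)*P(H) / P(E)
P(E) = P(E|H)*P(H) + P(E|not H)*P(not H)
P(E) = 0.95*0.16 + 0.25*0.84 = 0.362
P(H|E) = 0.95*0.16 / 0.362 = 0.4199

0.4199


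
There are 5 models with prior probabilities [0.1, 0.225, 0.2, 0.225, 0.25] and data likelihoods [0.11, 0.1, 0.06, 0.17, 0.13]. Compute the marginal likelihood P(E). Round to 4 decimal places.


P(E) = sum over models of P(M_i) * P(E|M_i)
= 0.1*0.11 + 0.225*0.1 + 0.2*0.06 + 0.225*0.17 + 0.25*0.13
= 0.1163

0.1163


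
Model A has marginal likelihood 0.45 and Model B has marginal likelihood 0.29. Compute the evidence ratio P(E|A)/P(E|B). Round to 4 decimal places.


Evidence ratio = P(E|A) / P(E|B)
= 0.45 / 0.29
= 1.5517

1.5517


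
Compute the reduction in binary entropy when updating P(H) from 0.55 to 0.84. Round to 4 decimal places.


H_before = -p*log2(p) - (1-p)*log2(1-p) for p=0.55: 0.9928
H_after for p=0.84: 0.6343
Reduction = 0.9928 - 0.6343 = 0.3585

0.3585


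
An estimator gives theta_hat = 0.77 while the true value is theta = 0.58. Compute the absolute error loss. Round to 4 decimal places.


The absolute error loss is |theta_hat - theta|
= |0.77 - 0.58|
= 0.19

0.19


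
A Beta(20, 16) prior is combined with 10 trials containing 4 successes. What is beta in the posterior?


In conjugate updating:
beta_posterior = beta_prior + (n - k)
= 16 + (10 - 4)
= 16 + 6 = 22

22


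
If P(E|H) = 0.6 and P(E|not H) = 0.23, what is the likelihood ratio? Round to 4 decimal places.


Likelihood ratio = P(E|H) / P(E|not H)
= 0.6 / 0.23
= 2.6087

2.6087


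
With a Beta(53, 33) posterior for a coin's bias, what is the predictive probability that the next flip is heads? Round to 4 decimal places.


The predictive probability equals the posterior mean.
P(next = heads) = alpha / (alpha + beta)
= 53 / 86 = 0.6163

0.6163


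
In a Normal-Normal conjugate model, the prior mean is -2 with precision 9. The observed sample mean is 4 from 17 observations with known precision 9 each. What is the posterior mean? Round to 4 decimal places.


Posterior precision = tau0 + n*tau = 9 + 17*9 = 162
Posterior mean = (tau0*mu0 + n*tau*xbar) / posterior_precision
= (9*-2 + 17*9*4) / 162
= 594 / 162 = 3.6667

3.6667


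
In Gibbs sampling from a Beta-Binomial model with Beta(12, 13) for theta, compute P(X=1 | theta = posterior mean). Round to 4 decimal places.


Posterior mean = alpha/(alpha+beta) = 12/25 = 0.48
P(X=1|theta=mean) = theta = 0.48

0.48


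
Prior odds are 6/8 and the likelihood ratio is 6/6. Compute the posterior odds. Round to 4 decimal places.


Posterior odds = prior odds * likelihood ratio
= (6/8) * (6/6)
= 36 / 48
= 0.75

0.75


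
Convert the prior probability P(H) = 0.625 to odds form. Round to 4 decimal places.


P(not H) = 1 - 0.625 = 0.375
Odds = 0.625 / 0.375 = 1.6667

1.6667


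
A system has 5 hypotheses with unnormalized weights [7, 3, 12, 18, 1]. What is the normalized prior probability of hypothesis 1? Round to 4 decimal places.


The normalized prior is the weight divided by the total.
Total weight = 41
P(H1) = 7 / 41 = 0.1707

0.1707


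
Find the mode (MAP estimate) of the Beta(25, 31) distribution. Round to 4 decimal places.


For Beta(a,b) with a,b > 1:
Mode = (a-1)/(a+b-2) = (25-1)/(56-2)
= 24/54 = 0.4444

0.4444


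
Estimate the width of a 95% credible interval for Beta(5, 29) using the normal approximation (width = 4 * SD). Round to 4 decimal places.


For Beta(a,b): Var = ab/((a+b)^2(a+b+1))
Var = 0.0036, SD = 0.0599
Approximate 95% CI width = 4 * 0.0599 = 0.2395

0.2395


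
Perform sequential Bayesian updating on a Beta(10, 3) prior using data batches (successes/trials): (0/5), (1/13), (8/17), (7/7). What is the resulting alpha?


Accumulate successes: 16
Posterior alpha = prior alpha + sum of successes
= 10 + 16 = 26

26


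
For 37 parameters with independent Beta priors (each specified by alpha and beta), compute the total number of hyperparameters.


A Beta prior has 2 hyperparameters per parameter.
Total = 37 * 2 = 74

74


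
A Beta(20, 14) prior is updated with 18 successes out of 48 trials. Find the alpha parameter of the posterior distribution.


In the Beta-Binomial conjugate update:
alpha_post = alpha_prior + successes
= 20 + 18
= 38

38


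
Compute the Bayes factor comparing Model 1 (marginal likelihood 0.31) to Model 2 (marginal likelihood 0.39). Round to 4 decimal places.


BF12 = marginal likelihood of M1 / marginal likelihood of M2
= 0.31/0.39
= 0.7949

0.7949


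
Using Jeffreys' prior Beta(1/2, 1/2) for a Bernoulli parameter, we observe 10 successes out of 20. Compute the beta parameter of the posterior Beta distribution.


Conjugate update: Beta(0.5 + k, 0.5 + n - k).
k = 10, n - k = 10
Posterior beta = 0.5 + (n - k) = 0.5 + 10 = 10.5

10.5


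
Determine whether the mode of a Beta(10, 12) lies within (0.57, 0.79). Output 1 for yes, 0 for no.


First find the mode: (a-1)/(a+b-2) = 0.45
Is 0.45 in (0.57, 0.79)? 0

0


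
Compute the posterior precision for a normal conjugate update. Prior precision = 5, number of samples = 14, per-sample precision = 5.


tau_post = tau_0 + n * tau
= 5 + 14 * 5 = 75

75


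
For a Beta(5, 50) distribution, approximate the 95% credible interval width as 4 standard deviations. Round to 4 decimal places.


Variance of Beta(a,b) = ab / ((a+b)^2 * (a+b+1))
= 5*50 / ((55)^2 * 56)
= 0.0015
SD = sqrt(0.0015) = 0.0384
Width = 4 * SD = 0.1537

0.1537


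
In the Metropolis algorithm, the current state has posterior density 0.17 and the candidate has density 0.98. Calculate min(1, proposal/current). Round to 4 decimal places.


Ratio = 0.98/0.17 = 5.7647
Acceptance probability = min(1, 5.7647)
= 1.0

1.0


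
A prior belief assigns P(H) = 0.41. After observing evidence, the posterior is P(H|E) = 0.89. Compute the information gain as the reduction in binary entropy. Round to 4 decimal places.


H(prior) = -0.41*log2(0.41) - 0.59*log2(0.59)
= 0.9765
H(post) = -0.89*log2(0.89) - 0.11*log2(0.11)
= 0.4999
IG = 0.9765 - 0.4999 = 0.4766

0.4766


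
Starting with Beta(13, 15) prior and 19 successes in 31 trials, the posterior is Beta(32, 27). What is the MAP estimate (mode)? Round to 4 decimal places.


The mode of Beta(a, b) when a > 1 and b > 1 is (a-1)/(a+b-2)
= (32 - 1) / (32 + 27 - 2)
= 31 / 57
= 0.5439

0.5439


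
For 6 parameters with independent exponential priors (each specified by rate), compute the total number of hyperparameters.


A exponential prior has 1 hyperparameter per parameter.
Total = 6 * 1 = 6

6


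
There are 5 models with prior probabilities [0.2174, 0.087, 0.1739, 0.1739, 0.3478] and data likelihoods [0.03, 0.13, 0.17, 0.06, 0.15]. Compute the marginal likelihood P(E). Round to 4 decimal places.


P(E) = sum over models of P(M_i) * P(E|M_i)
= 0.2174*0.03 + 0.087*0.13 + 0.1739*0.17 + 0.1739*0.06 + 0.3478*0.15
= 0.11

0.11


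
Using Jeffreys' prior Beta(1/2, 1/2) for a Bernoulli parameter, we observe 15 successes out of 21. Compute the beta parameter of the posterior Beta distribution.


Conjugate update: Beta(0.5 + k, 0.5 + n - k).
k = 15, n - k = 6
Posterior beta = 0.5 + (n - k) = 0.5 + 6 = 6.5

6.5


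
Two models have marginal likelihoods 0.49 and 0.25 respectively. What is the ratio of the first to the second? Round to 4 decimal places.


Evidence ratio = 0.49 / 0.25
= 1.96

1.96


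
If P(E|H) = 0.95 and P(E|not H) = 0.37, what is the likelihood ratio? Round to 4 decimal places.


Likelihood ratio = P(E|H) / P(E|not H)
= 0.95 / 0.37
= 2.5676

2.5676


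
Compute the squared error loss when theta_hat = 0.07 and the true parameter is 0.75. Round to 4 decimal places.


L = (theta_hat - theta_true)^2
= (0.07 - 0.75)^2
= -0.68^2 = 0.4624

0.4624


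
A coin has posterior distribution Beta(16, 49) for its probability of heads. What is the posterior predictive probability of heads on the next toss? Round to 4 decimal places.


Posterior predictive = E[theta] = alpha/(alpha+beta)
= 16/65
= 0.2462

0.2462


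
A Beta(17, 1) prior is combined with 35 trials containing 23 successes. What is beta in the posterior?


In conjugate updating:
beta_posterior = beta_prior + (n - k)
= 1 + (35 - 23)
= 1 + 12 = 13

13


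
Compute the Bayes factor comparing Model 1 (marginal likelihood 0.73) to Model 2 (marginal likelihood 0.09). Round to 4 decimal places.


BF12 = marginal likelihood of M1 / marginal likelihood of M2
= 0.73/0.09
= 8.1111

8.1111


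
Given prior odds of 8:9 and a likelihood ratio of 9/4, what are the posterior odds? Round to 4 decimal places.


Posterior odds = prior odds * LR
Prior odds = 8/9 = 0.8889
LR = 9/4 = 2.25
Posterior odds = 0.8889 * 2.25 = 2.0

2.0


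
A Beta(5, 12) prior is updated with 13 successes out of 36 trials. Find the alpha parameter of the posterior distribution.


In the Beta-Binomial conjugate update:
alpha_post = alpha_prior + successes
= 5 + 13
= 18

18


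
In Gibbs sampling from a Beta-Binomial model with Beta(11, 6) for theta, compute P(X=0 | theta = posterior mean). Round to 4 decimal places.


Posterior mean = alpha/(alpha+beta) = 11/17 = 0.6471
P(X=0|theta=mean) = 1 - theta = 0.3529

0.3529


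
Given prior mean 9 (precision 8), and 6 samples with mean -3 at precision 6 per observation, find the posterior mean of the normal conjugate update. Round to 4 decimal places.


The posterior mean is a precision-weighted average of prior and data.
Post. prec. = 8 + 36 = 44
Post. mean = (72 + -108)/44 = -36/44 = -0.8182

-0.8182


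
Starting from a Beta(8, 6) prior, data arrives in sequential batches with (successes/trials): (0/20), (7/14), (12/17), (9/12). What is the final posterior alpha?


In sequential Bayesian updating, we sum all successes.
Total successes = 28
Final alpha = 8 + 28 = 36

36


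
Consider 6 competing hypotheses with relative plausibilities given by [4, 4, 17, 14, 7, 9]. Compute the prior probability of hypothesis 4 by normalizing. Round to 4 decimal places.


Sum of weights = 4 + 4 + 17 + 14 + 7 + 9 = 55
Normalized prior for H4 = 14 / 55
= 0.2545

0.2545


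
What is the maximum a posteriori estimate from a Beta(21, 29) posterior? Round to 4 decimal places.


The MAP estimate equals the mode of the distribution.
Mode of Beta(a,b) = (a-1)/(a+b-2)
= 20/48
= 0.4167

0.4167


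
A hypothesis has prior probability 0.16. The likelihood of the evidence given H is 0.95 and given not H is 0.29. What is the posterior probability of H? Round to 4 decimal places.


Using Bayes' theorem:
P(E) = 0.16 * 0.95 + 0.84 * 0.29
P(E) = 0.3956
P(H|E) = (0.16 * 0.95) / 0.3956 = 0.3842

0.3842


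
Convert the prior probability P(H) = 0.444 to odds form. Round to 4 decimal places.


P(not H) = 1 - 0.444 = 0.556
Odds = 0.444 / 0.556 = 0.7986

0.7986


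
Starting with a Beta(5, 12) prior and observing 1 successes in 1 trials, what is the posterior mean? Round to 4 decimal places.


Posterior parameters: alpha = 5 + 1 = 6
beta = 12 + 0 = 12
Posterior mean = alpha / (alpha + beta) = 6 / 18
= 0.3333

0.3333


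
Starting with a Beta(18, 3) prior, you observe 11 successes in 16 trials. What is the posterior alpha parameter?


For a Beta-Binomial conjugate model:
Posterior alpha = prior alpha + number of successes
= 18 + 11 = 29

29


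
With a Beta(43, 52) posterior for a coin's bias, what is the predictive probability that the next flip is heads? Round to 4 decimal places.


The predictive probability equals the posterior mean.
P(next = heads) = alpha / (alpha + beta)
= 43 / 95 = 0.4526

0.4526


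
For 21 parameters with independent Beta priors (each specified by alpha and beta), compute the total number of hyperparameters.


A Beta prior has 2 hyperparameters per parameter.
Total = 21 * 2 = 42

42


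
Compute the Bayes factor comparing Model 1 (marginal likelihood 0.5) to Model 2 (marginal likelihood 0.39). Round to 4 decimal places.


BF12 = marginal likelihood of M1 / marginal likelihood of M2
= 0.5/0.39
= 1.2821

1.2821


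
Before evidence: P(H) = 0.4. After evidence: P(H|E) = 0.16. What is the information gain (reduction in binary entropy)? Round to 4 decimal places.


Prior entropy = 0.971
Posterior entropy = 0.6343
Information gain = 0.971 - 0.6343 = 0.3366

0.3366


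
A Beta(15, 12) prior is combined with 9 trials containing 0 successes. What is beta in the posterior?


In conjugate updating:
beta_posterior = beta_prior + (n - k)
= 12 + (9 - 0)
= 12 + 9 = 21

21


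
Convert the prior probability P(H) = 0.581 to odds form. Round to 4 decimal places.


P(not H) = 1 - 0.581 = 0.419
Odds = 0.581 / 0.419 = 1.3866

1.3866


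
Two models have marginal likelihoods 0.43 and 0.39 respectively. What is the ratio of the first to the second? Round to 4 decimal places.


Evidence ratio = 0.43 / 0.39
= 1.1026

1.1026


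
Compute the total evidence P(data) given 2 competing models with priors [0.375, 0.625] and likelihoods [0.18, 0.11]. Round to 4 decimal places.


Marginal likelihood = sum P(model_i) * P(data|model_i)
Model 1: 0.375 * 0.18 = 0.0675
Model 2: 0.625 * 0.11 = 0.0688
Total = 0.1363

0.1363


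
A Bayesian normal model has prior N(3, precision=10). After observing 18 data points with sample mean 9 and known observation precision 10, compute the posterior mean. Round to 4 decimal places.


Posterior mean = (prior_precision * prior_mean + n * data_precision * data_mean) / (prior_precision + n * data_precision)
Numerator = 10*3 + 18*10*9 = 1650
Denominator = 10 + 18*10 = 190
Posterior mean = 8.6842

8.6842


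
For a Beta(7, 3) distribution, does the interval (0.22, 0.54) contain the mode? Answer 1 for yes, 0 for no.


Mode of Beta(a,b) = (a-1)/(a+b-2)
= (7-1)/(7+3-2) = 0.75
Check: 0.22 <= 0.75 <= 0.54?
Result: 0

0


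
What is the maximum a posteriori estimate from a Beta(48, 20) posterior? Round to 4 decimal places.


The MAP estimate equals the mode of the distribution.
Mode of Beta(a,b) = (a-1)/(a+b-2)
= 47/66
= 0.7121

0.7121


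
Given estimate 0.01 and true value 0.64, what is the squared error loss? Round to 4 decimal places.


Squared error = (estimate - true)^2
Difference = -0.63
Loss = -0.63^2 = 0.3969

0.3969


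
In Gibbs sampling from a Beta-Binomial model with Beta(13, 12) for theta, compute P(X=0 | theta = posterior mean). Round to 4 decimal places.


Posterior mean = alpha/(alpha+beta) = 13/25 = 0.52
P(X=0|theta=mean) = 1 - theta = 0.48

0.48


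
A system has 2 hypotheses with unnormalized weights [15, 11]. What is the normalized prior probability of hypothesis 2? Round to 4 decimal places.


The normalized prior is the weight divided by the total.
Total weight = 26
P(H2) = 11 / 26 = 0.4231

0.4231


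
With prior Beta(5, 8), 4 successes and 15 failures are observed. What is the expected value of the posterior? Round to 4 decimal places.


Posterior = Beta(9, 23)
E[theta] = alpha/(alpha+beta)
= 9/32 = 0.2812

0.2812


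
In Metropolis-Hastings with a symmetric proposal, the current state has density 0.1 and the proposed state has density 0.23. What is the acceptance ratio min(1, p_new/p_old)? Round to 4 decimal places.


Ratio = p_new / p_old = 0.23 / 0.1 = 2.3
Acceptance = min(1, 2.3) = 1.0

1.0


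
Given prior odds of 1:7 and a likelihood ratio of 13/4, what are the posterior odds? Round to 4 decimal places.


Posterior odds = prior odds * LR
Prior odds = 1/7 = 0.1429
LR = 13/4 = 3.25
Posterior odds = 0.1429 * 3.25 = 0.4643

0.4643


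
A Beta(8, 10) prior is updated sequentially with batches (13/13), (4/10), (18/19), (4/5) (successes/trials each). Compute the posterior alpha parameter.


Sequential conjugate updating is equivalent to a single batch update.
Total successes across all batches = 39
alpha_posterior = alpha_prior + total_successes = 8 + 39
= 47

47


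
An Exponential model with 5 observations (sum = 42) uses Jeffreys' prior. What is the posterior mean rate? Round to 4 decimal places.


Posterior Gamma(5, 42)
E[lambda] = 5/42 = 0.119

0.119


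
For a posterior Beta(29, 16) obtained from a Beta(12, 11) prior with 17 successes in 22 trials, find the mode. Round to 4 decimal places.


Mode = (alpha - 1) / (alpha + beta - 2)
= 28 / 43
= 0.6512

0.6512


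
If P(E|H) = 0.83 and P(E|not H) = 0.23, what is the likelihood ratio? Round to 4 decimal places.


Likelihood ratio = P(E|H) / P(E|not H)
= 0.83 / 0.23
= 3.6087

3.6087


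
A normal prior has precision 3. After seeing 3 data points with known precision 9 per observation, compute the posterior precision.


In the conjugate normal model, precisions add:
tau_posterior = tau_prior + n * tau_data
= 3 + 3*9 = 30

30


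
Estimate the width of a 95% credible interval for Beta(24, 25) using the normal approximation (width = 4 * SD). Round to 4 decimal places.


For Beta(a,b): Var = ab/((a+b)^2(a+b+1))
Var = 0.005, SD = 0.0707
Approximate 95% CI width = 4 * 0.0707 = 0.2828

0.2828


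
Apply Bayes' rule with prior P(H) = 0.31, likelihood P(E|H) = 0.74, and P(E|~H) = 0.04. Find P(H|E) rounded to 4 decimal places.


Step 1: Compute marginal P(E) = P(E|H)P(H) + P(E|~H)P(~H)
= 0.74*0.31 + 0.04*0.69 = 0.257
Step 2: P(H|E) = P(E|H)P(H)/P(E) = 0.2294/0.257
= 0.8926

0.8926


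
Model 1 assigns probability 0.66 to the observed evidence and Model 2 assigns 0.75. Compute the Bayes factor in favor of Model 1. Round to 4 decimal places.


BF = P(data|M1) / P(data|M2)
= 0.66 / 0.75 = 0.88

0.88


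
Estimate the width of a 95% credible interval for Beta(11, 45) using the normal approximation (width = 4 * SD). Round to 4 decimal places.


For Beta(a,b): Var = ab/((a+b)^2(a+b+1))
Var = 0.0028, SD = 0.0526
Approximate 95% CI width = 4 * 0.0526 = 0.2105

0.2105


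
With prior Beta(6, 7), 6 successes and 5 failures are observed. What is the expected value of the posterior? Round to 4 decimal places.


Posterior = Beta(12, 12)
E[theta] = alpha/(alpha+beta)
= 12/24 = 0.5

0.5


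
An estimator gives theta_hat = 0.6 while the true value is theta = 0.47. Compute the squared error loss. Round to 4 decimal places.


The squared error loss is (theta_hat - theta)^2
= (0.6 - 0.47)^2
= (0.13)^2 = 0.0169

0.0169


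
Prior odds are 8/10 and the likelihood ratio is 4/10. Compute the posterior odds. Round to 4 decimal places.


Posterior odds = prior odds * likelihood ratio
= (8/10) * (4/10)
= 32 / 100
= 0.32

0.32


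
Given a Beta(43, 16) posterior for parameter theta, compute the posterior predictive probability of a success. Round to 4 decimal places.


For a Beta-Bernoulli model, the predictive probability is the mean:
P(success) = 43/(43+16) = 43/59 = 0.7288

0.7288


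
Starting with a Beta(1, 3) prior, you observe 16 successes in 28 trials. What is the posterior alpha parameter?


For a Beta-Binomial conjugate model:
Posterior alpha = prior alpha + number of successes
= 1 + 16 = 17

17


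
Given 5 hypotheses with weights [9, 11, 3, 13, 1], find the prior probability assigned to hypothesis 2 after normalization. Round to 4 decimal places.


To normalize, divide each weight by the sum of all weights.
Sum = 37
Prior(H2) = 11/37 = 0.2973

0.2973


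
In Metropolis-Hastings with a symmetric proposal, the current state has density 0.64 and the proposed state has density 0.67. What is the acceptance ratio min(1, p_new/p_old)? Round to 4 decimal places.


Ratio = p_new / p_old = 0.67 / 0.64 = 1.0469
Acceptance = min(1, 1.0469) = 1.0

1.0


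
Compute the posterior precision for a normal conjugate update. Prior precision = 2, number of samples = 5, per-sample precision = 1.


tau_post = tau_0 + n * tau
= 2 + 5 * 1 = 7

7


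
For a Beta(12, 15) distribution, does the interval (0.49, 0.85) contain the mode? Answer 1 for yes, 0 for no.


Mode of Beta(a,b) = (a-1)/(a+b-2)
= (12-1)/(12+15-2) = 0.44
Check: 0.49 <= 0.44 <= 0.85?
Result: 0

0


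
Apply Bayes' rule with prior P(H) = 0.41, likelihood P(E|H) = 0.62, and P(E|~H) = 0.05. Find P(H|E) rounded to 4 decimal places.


Step 1: Compute marginal P(E) = P(E|H)P(H) + P(E|~H)P(~H)
= 0.62*0.41 + 0.05*0.59 = 0.2837
Step 2: P(H|E) = P(E|H)P(H)/P(E) = 0.2542/0.2837
= 0.896

0.896


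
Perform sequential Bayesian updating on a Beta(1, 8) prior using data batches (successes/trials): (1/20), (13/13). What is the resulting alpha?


Accumulate successes: 14
Posterior alpha = prior alpha + sum of successes
= 1 + 14 = 15

15


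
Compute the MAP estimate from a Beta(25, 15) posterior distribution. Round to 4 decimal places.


MAP = mode of Beta distribution
= (alpha - 1)/(alpha + beta - 2)
= (25-1)/(25+15-2)
= 24/38 = 0.6316

0.6316


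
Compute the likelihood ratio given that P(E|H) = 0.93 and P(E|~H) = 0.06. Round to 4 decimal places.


LR = P(E|H) / P(E|~H)
= 0.93 / 0.06 = 15.5

15.5


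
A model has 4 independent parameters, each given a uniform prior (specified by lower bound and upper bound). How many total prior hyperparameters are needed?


Each uniform prior needs 2 hyperparameters (lower bound and upper bound).
Total = 2 * 4 = 8

8


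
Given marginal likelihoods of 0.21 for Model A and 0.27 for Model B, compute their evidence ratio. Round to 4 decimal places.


Ratio = ML(A) / ML(B) = 0.21/0.27
= 0.7778

0.7778


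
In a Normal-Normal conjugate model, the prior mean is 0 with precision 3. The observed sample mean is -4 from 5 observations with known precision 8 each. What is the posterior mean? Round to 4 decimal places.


Posterior precision = tau0 + n*tau = 3 + 5*8 = 43
Posterior mean = (tau0*mu0 + n*tau*xbar) / posterior_precision
= (3*0 + 5*8*-4) / 43
= -160 / 43 = -3.7209

-3.7209


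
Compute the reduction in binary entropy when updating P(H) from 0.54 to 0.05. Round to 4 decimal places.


H_before = -p*log2(p) - (1-p)*log2(1-p) for p=0.54: 0.9954
H_after for p=0.05: 0.2864
Reduction = 0.9954 - 0.2864 = 0.709

0.709


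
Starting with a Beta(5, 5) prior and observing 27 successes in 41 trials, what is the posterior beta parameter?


Posterior beta = prior beta + failures
Failures = 41 - 27 = 14
beta_post = 5 + 14 = 19

19


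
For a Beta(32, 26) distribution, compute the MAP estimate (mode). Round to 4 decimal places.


MAP = mode = (a-1)/(a+b-2)
= (32-1)/(32+26-2)
= 31/56 = 0.5536

0.5536


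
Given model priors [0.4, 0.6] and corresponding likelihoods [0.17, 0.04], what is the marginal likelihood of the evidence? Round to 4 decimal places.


P(E) = sum_i P(M_i) P(E|M_i)
= 0.068 + 0.024
= 0.092

0.092


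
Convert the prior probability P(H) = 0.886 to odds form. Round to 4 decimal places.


P(not H) = 1 - 0.886 = 0.114
Odds = 0.886 / 0.114 = 7.7719

7.7719


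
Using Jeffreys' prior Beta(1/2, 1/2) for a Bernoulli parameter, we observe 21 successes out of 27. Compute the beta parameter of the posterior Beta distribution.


Conjugate update: Beta(0.5 + k, 0.5 + n - k).
k = 21, n - k = 6
Posterior beta = 0.5 + (n - k) = 0.5 + 6 = 6.5

6.5


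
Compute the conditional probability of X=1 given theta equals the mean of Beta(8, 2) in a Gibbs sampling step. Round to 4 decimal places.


Mean of Beta(8, 2) = 0.8
P(X=1 | theta=0.8) = 0.8

0.8


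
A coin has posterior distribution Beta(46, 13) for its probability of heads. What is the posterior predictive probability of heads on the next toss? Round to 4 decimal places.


Posterior predictive = E[theta] = alpha/(alpha+beta)
= 46/59
= 0.7797

0.7797


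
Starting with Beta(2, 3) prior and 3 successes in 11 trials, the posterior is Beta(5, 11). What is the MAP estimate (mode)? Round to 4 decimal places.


The mode of Beta(a, b) when a > 1 and b > 1 is (a-1)/(a+b-2)
= (5 - 1) / (5 + 11 - 2)
= 4 / 14
= 0.2857

0.2857


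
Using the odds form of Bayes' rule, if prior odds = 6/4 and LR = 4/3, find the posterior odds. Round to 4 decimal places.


Bayes' rule in odds form: posterior odds = prior odds * LR
= (6 * 4) / (4 * 3)
= 24/12 = 2.0

2.0


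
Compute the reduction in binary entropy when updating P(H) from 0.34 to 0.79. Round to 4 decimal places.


H_before = -p*log2(p) - (1-p)*log2(1-p) for p=0.34: 0.9248
H_after for p=0.79: 0.7415
Reduction = 0.9248 - 0.7415 = 0.1833

0.1833


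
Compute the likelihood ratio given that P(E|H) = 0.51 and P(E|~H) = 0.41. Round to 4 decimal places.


LR = P(E|H) / P(E|~H)
= 0.51 / 0.41 = 1.2439

1.2439


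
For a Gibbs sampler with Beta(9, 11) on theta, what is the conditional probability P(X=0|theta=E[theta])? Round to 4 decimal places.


E[theta] = 9/(9+11) = 0.45
P(X=0|theta) = 1 - theta = 0.55

0.55


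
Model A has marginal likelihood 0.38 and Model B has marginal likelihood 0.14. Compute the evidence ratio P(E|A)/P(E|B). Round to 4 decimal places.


Evidence ratio = P(E|A) / P(E|B)
= 0.38 / 0.14
= 2.7143

2.7143


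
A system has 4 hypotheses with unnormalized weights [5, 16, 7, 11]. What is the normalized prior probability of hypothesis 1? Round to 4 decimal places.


The normalized prior is the weight divided by the total.
Total weight = 39
P(H1) = 5 / 39 = 0.1282

0.1282


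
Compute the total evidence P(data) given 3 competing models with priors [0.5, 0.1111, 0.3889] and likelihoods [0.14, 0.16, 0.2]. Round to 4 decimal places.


Marginal likelihood = sum P(model_i) * P(data|model_i)
Model 1: 0.5 * 0.14 = 0.07
Model 2: 0.1111 * 0.16 = 0.0178
Model 3: 0.3889 * 0.2 = 0.0778
Total = 0.1656

0.1656


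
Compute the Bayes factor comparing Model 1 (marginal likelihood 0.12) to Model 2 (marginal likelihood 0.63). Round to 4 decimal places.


BF12 = marginal likelihood of M1 / marginal likelihood of M2
= 0.12/0.63
= 0.1905

0.1905


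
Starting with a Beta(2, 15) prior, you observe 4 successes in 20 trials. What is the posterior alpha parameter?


For a Beta-Binomial conjugate model:
Posterior alpha = prior alpha + number of successes
= 2 + 4 = 6

6


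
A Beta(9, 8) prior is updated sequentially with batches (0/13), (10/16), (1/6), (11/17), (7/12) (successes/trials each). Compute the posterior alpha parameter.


Sequential conjugate updating is equivalent to a single batch update.
Total successes across all batches = 29
alpha_posterior = alpha_prior + total_successes = 9 + 29
= 38

38


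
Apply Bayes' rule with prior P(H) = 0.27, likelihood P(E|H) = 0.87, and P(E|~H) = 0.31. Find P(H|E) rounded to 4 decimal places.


Step 1: Compute marginal P(E) = P(E|H)P(H) + P(E|~H)P(~H)
= 0.87*0.27 + 0.31*0.73 = 0.4612
Step 2: P(H|E) = P(E|H)P(H)/P(E) = 0.2349/0.4612
= 0.5093

0.5093


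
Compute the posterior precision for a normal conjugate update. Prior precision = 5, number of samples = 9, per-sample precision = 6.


tau_post = tau_0 + n * tau
= 5 + 9 * 6 = 59

59


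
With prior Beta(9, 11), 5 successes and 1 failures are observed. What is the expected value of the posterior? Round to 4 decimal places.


Posterior = Beta(14, 12)
E[theta] = alpha/(alpha+beta)
= 14/26 = 0.5385

0.5385


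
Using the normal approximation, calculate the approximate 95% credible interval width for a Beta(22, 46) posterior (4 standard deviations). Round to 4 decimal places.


Var(Beta) = 22*46/(68^2 * 69) = 0.0032
SD = 0.0563
Width ~ 4*SD = 0.2253

0.2253


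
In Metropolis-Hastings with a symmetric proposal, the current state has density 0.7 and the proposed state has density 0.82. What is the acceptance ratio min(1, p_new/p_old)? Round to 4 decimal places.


Ratio = p_new / p_old = 0.82 / 0.7 = 1.1714
Acceptance = min(1, 1.1714) = 1.0

1.0


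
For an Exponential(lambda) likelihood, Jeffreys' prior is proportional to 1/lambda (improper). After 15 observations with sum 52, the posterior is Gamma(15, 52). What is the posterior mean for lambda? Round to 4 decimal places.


Posterior = Gamma(n, sum_x) = Gamma(15, 52)
Posterior mean = shape/rate = 15/52
= 0.2885

0.2885


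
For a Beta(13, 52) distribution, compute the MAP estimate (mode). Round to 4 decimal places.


MAP = mode = (a-1)/(a+b-2)
= (13-1)/(13+52-2)
= 12/63 = 0.1905

0.1905


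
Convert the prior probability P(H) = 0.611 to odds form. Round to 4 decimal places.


P(not H) = 1 - 0.611 = 0.389
Odds = 0.611 / 0.389 = 1.5707

1.5707


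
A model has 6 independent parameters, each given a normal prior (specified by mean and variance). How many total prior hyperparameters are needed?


Each normal prior needs 2 hyperparameters (mean and variance).
Total = 2 * 6 = 12

12


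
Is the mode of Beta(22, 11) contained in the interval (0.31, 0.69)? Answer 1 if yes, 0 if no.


Mode = (a-1)/(a+b-2) = 21/31 = 0.6774
Interval: (0.31, 0.69)
Contains mode? 1

1


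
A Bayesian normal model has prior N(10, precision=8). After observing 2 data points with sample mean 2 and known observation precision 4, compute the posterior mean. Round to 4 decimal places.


Posterior mean = (prior_precision * prior_mean + n * data_precision * data_mean) / (prior_precision + n * data_precision)
Numerator = 8*10 + 2*4*2 = 96
Denominator = 8 + 2*4 = 16
Posterior mean = 6.0

6.0


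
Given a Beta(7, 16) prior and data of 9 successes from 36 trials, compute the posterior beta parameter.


Number of failures = 36 - 9 = 27
Posterior beta = 16 + 27 = 43

43


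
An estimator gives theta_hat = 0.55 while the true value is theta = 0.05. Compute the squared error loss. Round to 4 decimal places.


The squared error loss is (theta_hat - theta)^2
= (0.55 - 0.05)^2
= (0.5)^2 = 0.25

0.25


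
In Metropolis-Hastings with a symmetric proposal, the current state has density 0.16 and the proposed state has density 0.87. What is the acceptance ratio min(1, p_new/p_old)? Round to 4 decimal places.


Ratio = p_new / p_old = 0.87 / 0.16 = 5.4375
Acceptance = min(1, 5.4375) = 1.0

1.0


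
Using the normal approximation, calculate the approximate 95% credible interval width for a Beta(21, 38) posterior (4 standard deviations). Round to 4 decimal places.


Var(Beta) = 21*38/(59^2 * 60) = 0.0038
SD = 0.0618
Width ~ 4*SD = 0.2472

0.2472


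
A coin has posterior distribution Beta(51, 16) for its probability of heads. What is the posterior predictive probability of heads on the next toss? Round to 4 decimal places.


Posterior predictive = E[theta] = alpha/(alpha+beta)
= 51/67
= 0.7612

0.7612


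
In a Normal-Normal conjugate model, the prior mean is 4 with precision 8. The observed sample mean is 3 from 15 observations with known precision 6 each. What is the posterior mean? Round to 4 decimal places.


Posterior precision = tau0 + n*tau = 8 + 15*6 = 98
Posterior mean = (tau0*mu0 + n*tau*xbar) / posterior_precision
= (8*4 + 15*6*3) / 98
= 302 / 98 = 3.0816

3.0816


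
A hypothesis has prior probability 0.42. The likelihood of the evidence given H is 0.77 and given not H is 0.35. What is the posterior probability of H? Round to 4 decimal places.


Using Bayes' theorem:
P(E) = 0.42 * 0.77 + 0.58 * 0.35
P(E) = 0.5264
P(H|E) = (0.42 * 0.77) / 0.5264 = 0.6144

0.6144


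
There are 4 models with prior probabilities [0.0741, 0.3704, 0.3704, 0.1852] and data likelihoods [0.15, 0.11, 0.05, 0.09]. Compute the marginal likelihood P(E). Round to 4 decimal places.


P(E) = sum over models of P(M_i) * P(E|M_i)
= 0.0741*0.15 + 0.3704*0.11 + 0.3704*0.05 + 0.1852*0.09
= 0.087

0.087


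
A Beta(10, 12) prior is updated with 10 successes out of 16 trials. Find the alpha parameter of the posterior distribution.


In the Beta-Binomial conjugate update:
alpha_post = alpha_prior + successes
= 10 + 10
= 20

20


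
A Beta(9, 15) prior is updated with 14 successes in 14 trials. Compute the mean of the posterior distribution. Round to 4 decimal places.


After update: Beta(23, 15)
Mean = 23 / (23 + 15) = 23 / 38
= 0.6053

0.6053


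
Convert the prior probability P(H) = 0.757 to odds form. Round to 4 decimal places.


P(not H) = 1 - 0.757 = 0.243
Odds = 0.757 / 0.243 = 3.1152

3.1152


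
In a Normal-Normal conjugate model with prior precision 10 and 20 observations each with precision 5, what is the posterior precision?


Posterior precision = prior precision + n * observation precision
= 10 + 20 * 5
= 10 + 100 = 110

110


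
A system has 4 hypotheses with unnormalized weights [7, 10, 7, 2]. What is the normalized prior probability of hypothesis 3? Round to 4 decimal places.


The normalized prior is the weight divided by the total.
Total weight = 26
P(H3) = 7 / 26 = 0.2692

0.2692


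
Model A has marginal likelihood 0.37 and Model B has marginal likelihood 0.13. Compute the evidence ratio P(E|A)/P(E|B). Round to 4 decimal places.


Evidence ratio = P(E|A) / P(E|B)
= 0.37 / 0.13
= 2.8462

2.8462


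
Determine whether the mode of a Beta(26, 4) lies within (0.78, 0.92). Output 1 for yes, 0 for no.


First find the mode: (a-1)/(a+b-2) = 0.8929
Is 0.8929 in (0.78, 0.92)? 1

1


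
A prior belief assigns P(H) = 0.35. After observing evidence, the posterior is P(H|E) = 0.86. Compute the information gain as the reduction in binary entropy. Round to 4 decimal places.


H(prior) = -0.35*log2(0.35) - 0.65*log2(0.65)
= 0.9341
H(post) = -0.86*log2(0.86) - 0.14*log2(0.14)
= 0.5842
IG = 0.9341 - 0.5842 = 0.3498

0.3498


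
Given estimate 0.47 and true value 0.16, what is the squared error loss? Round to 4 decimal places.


Squared error = (estimate - true)^2
Difference = 0.31
Loss = 0.31^2 = 0.0961

0.0961


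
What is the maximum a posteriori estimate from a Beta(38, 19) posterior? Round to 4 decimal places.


The MAP estimate equals the mode of the distribution.
Mode of Beta(a,b) = (a-1)/(a+b-2)
= 37/55
= 0.6727

0.6727


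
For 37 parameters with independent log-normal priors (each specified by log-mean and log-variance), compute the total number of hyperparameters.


A log-normal prior has 2 hyperparameters per parameter.
Total = 37 * 2 = 74

74


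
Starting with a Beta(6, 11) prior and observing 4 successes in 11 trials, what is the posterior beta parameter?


Posterior beta = prior beta + failures
Failures = 11 - 4 = 7
beta_post = 11 + 7 = 18

18


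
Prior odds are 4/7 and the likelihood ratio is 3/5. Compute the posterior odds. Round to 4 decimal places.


Posterior odds = prior odds * likelihood ratio
= (4/7) * (3/5)
= 12 / 35
= 0.3429

0.3429


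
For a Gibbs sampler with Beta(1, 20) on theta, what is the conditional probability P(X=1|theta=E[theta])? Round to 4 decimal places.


E[theta] = 1/(1+20) = 0.0476
P(X=1|theta) = theta = 0.0476

0.0476


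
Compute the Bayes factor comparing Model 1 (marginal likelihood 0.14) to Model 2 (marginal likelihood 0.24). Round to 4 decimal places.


BF12 = marginal likelihood of M1 / marginal likelihood of M2
= 0.14/0.24
= 0.5833

0.5833


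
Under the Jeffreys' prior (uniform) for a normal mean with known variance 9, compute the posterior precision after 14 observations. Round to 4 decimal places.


Prior precision = 0 (flat prior).
Post. prec. = 0 + n/var = 14/9 = 1.5556

1.5556


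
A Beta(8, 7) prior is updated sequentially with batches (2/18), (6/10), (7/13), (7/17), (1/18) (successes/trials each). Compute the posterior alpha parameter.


Sequential conjugate updating is equivalent to a single batch update.
Total successes across all batches = 23
alpha_posterior = alpha_prior + total_successes = 8 + 23
= 31

31
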